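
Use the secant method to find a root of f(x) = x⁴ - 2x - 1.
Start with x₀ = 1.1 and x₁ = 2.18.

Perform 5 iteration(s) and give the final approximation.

f(x) = x⁴ - 2x - 1
x₀ = 1.1, x₁ = 2.18

Secant formula: x_{n+1} = x_n - f(x_n)(x_n - x_{n-1})/(f(x_n) - f(x_{n-1}))

Iteration 1:
  f(1.100000) = -1.735900
  f(2.180000) = 17.225306
  x_2 = 2.180000 - 17.225306×(2.180000 - 1.100000)/(17.225306 - (-1.735900))
       = 1.198874
Iteration 2:
  f(2.180000) = 17.225306
  f(1.198874) = -1.331920
  x_3 = 1.198874 - (-1.331920)×(1.198874 - 2.180000)/(-1.331920 - 17.225306)
       = 1.269293
Iteration 3:
  f(1.198874) = -1.331920
  f(1.269293) = -0.942927
  x_4 = 1.269293 - (-0.942927)×(1.269293 - 1.198874)/(-0.942927 - (-1.331920))
       = 1.439990
Iteration 4:
  f(1.269293) = -0.942927
  f(1.439990) = 0.419722
  x_5 = 1.439990 - 0.419722×(1.439990 - 1.269293)/(0.419722 - (-0.942927))
       = 1.387412
Iteration 5:
  f(1.439990) = 0.419722
  f(1.387412) = -0.069534
  x_6 = 1.387412 - (-0.069534)×(1.387412 - 1.439990)/(-0.069534 - 0.419722)
       = 1.394885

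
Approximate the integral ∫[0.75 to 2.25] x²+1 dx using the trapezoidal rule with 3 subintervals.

f(x) = x²+1
a = 0.75, b = 2.25, n = 3
h = (b - a)/n = 0.500000

Trapezoidal rule: (h/2)[f(x₀) + 2f(x₁) + 2f(x₂) + ... + f(xₙ)]

x_0 = 0.7500, f(x_0) = 1.562500, coefficient = 1
x_1 = 1.2500, f(x_1) = 2.562500, coefficient = 2
x_2 = 1.7500, f(x_2) = 4.062500, coefficient = 2
x_3 = 2.2500, f(x_3) = 6.062500, coefficient = 1

I ≈ (0.500000/2) × 20.875000 = 5.218750
Exact value: 5.156250
Error: 0.062500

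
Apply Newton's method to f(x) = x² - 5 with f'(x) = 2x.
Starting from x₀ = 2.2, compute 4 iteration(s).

f(x) = x² - 5
f'(x) = 2x
x₀ = 2.2

Newton-Raphson formula: x_{n+1} = x_n - f(x_n)/f'(x_n)

Iteration 1:
  f(2.200000) = -0.160000
  f'(2.200000) = 4.400000
  x_1 = 2.200000 - (-0.160000)/4.400000 = 2.236364
Iteration 2:
  f(2.236364) = 0.001322
  f'(2.236364) = 4.472727
  x_2 = 2.236364 - 0.001322/4.472727 = 2.236068
Iteration 3:
  f(2.236068) = 0.000000
  f'(2.236068) = 4.472136
  x_3 = 2.236068 - 0.000000/4.472136 = 2.236068
Iteration 4:
  f(2.236068) = 0.000000
  f'(2.236068) = 4.472136
  x_4 = 2.236068 - 0.000000/4.472136 = 2.236068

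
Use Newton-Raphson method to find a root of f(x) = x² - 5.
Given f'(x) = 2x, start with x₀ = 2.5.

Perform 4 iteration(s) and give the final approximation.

f(x) = x² - 5
f'(x) = 2x
x₀ = 2.5

Newton-Raphson formula: x_{n+1} = x_n - f(x_n)/f'(x_n)

Iteration 1:
  f(2.500000) = 1.250000
  f'(2.500000) = 5.000000
  x_1 = 2.500000 - 1.250000/5.000000 = 2.250000
Iteration 2:
  f(2.250000) = 0.062500
  f'(2.250000) = 4.500000
  x_2 = 2.250000 - 0.062500/4.500000 = 2.236111
Iteration 3:
  f(2.236111) = 0.000193
  f'(2.236111) = 4.472222
  x_3 = 2.236111 - 0.000193/4.472222 = 2.236068
Iteration 4:
  f(2.236068) = 0.000000
  f'(2.236068) = 4.472136
  x_4 = 2.236068 - 0.000000/4.472136 = 2.236068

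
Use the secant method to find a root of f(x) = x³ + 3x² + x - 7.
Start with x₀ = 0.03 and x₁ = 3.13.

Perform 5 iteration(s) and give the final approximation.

f(x) = x³ + 3x² + x - 7
x₀ = 0.03, x₁ = 3.13

Secant formula: x_{n+1} = x_n - f(x_n)(x_n - x_{n-1})/(f(x_n) - f(x_{n-1}))

Iteration 1:
  f(0.030000) = -6.967273
  f(3.130000) = 56.184997
  x_2 = 3.130000 - 56.184997×(3.130000 - 0.030000)/(56.184997 - (-6.967273))
       = 0.372007
Iteration 2:
  f(3.130000) = 56.184997
  f(0.372007) = -6.161342
  x_3 = 0.372007 - (-6.161342)×(0.372007 - 3.130000)/(-6.161342 - 56.184997)
       = 0.644565
Iteration 3:
  f(0.372007) = -6.161342
  f(0.644565) = -4.841252
  x_4 = 0.644565 - (-4.841252)×(0.644565 - 0.372007)/(-4.841252 - (-6.161342))
       = 1.644131
Iteration 4:
  f(0.644565) = -4.841252
  f(1.644131) = 7.197993
  x_5 = 1.644131 - 7.197993×(1.644131 - 0.644565)/(7.197993 - (-4.841252))
       = 1.046513
Iteration 5:
  f(1.644131) = 7.197993
  f(1.046513) = -1.521791
  x_6 = 1.046513 - (-1.521791)×(1.046513 - 1.644131)/(-1.521791 - 7.197993)
       = 1.150810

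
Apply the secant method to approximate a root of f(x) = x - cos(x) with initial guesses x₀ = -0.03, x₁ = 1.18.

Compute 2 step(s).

f(x) = x - cos(x)
x₀ = -0.03, x₁ = 1.18

Secant formula: x_{n+1} = x_n - f(x_n)(x_n - x_{n-1})/(f(x_n) - f(x_{n-1}))

Iteration 1:
  f(-0.030000) = -1.029550
  f(1.180000) = 0.799075
  x_2 = 1.180000 - 0.799075×(1.180000 - (-0.030000))/(0.799075 - (-1.029550))
       = 0.651253
Iteration 2:
  f(1.180000) = 0.799075
  f(0.651253) = -0.144073
  x_3 = 0.651253 - (-0.144073)×(0.651253 - 1.180000)/(-0.144073 - 0.799075)
       = 0.732023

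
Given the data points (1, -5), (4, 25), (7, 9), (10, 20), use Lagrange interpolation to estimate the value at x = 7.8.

Lagrange interpolation formula:
P(x) = Σ yᵢ × Lᵢ(x)
where Lᵢ(x) = Π_{j≠i} (x - xⱼ)/(xᵢ - xⱼ)

L_0(7.8) = (7.8 - 4)/(1 - 4) × (7.8 - 7)/(1 - 7) × (7.8 - 10)/(1 - 10) = 0.041284
L_1(7.8) = (7.8 - 1)/(4 - 1) × (7.8 - 7)/(4 - 7) × (7.8 - 10)/(4 - 10) = -0.221630
L_2(7.8) = (7.8 - 1)/(7 - 1) × (7.8 - 4)/(7 - 4) × (7.8 - 10)/(7 - 10) = 1.052741
L_3(7.8) = (7.8 - 1)/(10 - 1) × (7.8 - 4)/(10 - 4) × (7.8 - 7)/(10 - 7) = 0.127605

P(7.8) = (-5)×L_0(7.8) + 25×L_1(7.8) + 9×L_2(7.8) + 20×L_3(7.8)
P(7.8) = 6.279605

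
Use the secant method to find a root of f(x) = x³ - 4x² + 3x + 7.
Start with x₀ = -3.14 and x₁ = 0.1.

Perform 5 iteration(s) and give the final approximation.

f(x) = x³ - 4x² + 3x + 7
x₀ = -3.14, x₁ = 0.1

Secant formula: x_{n+1} = x_n - f(x_n)(x_n - x_{n-1})/(f(x_n) - f(x_{n-1}))

Iteration 1:
  f(-3.140000) = -72.817544
  f(0.100000) = 7.261000
  x_2 = 0.100000 - 7.261000×(0.100000 - (-3.140000))/(7.261000 - (-72.817544))
       = -0.193782
Iteration 2:
  f(0.100000) = 7.261000
  f(-0.193782) = 6.261171
  x_3 = -0.193782 - 6.261171×(-0.193782 - 0.100000)/(6.261171 - 7.261000)
       = -2.033517
Iteration 3:
  f(-0.193782) = 6.261171
  f(-2.033517) = -24.050283
  x_4 = -2.033517 - (-24.050283)×(-2.033517 - (-0.193782))/(-24.050283 - 6.261171)
       = -0.573800
Iteration 4:
  f(-2.033517) = -24.050283
  f(-0.573800) = 3.772694
  x_5 = -0.573800 - 3.772694×(-0.573800 - (-2.033517))/(3.772694 - (-24.050283))
       = -0.771732
Iteration 5:
  f(-0.573800) = 3.772694
  f(-0.771732) = 1.842901
  x_6 = -0.771732 - 1.842901×(-0.771732 - (-0.573800))/(1.842901 - 3.772694)
       = -0.960752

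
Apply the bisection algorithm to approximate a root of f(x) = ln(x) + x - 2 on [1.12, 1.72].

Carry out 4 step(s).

f(x) = ln(x) + x - 2
Initial interval: [1.12, 1.72]

Iteration 1:
  c_1 = (1.120000 + 1.720000)/2 = 1.420000
  f(c_1) = f(1.420000) = -0.229343
  f(a) × f(c) ≥ 0, new interval: [1.420000, 1.720000]
Iteration 2:
  c_2 = (1.420000 + 1.720000)/2 = 1.570000
  f(c_2) = f(1.570000) = 0.021076
  f(a) × f(c) < 0, new interval: [1.420000, 1.570000]
Iteration 3:
  c_3 = (1.420000 + 1.570000)/2 = 1.495000
  f(c_3) = f(1.495000) = -0.102874
  f(a) × f(c) ≥ 0, new interval: [1.495000, 1.570000]
Iteration 4:
  c_4 = (1.495000 + 1.570000)/2 = 1.532500
  f(c_4) = f(1.532500) = -0.040600
  f(a) × f(c) ≥ 0, new interval: [1.532500, 1.570000]

After 4 iteration(s), the approximation is c_4 = 1.532500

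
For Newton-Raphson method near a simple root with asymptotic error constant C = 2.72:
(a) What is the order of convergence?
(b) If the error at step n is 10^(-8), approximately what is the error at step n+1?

(a) Newton-Raphson has quadratic (order 2) convergence near simple roots.
    This means |e_{n+1}| ≈ C|e_n|².

(b) With |e_n| = 10^(-8) and C = 2.72:
    |e_{n+1}| ≈ 2.72 × (10^(-8))² = 2.72 × 10^(-16)

(a) 2 (quadratic); (b) |e_{n+1}| ≈ 2.720e-16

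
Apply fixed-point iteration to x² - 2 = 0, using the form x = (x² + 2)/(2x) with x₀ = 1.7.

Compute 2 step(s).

Equation: x² - 2 = 0
Fixed-point form: x = (x² + 2)/(2x)
x₀ = 1.7

x_1 = g(1.700000) = 1.438235
x_2 = g(1.438235) = 1.414414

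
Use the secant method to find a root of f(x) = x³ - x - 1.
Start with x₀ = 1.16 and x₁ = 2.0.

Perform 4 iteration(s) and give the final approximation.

f(x) = x³ - x - 1
x₀ = 1.16, x₁ = 2.0

Secant formula: x_{n+1} = x_n - f(x_n)(x_n - x_{n-1})/(f(x_n) - f(x_{n-1}))

Iteration 1:
  f(1.160000) = -0.599104
  f(2.000000) = 5.000000
  x_2 = 2.000000 - 5.000000×(2.000000 - 1.160000)/(5.000000 - (-0.599104))
       = 1.249880
Iteration 2:
  f(2.000000) = 5.000000
  f(1.249880) = -0.297318
  x_3 = 1.249880 - (-0.297318)×(1.249880 - 2.000000)/(-0.297318 - 5.000000)
       = 1.291981
Iteration 3:
  f(1.249880) = -0.297318
  f(1.291981) = -0.135386
  x_4 = 1.291981 - (-0.135386)×(1.291981 - 1.249880)/(-0.135386 - (-0.297318))
       = 1.327181
Iteration 4:
  f(1.291981) = -0.135386
  f(1.327181) = 0.010528
  x_5 = 1.327181 - 0.010528×(1.327181 - 1.291981)/(0.010528 - (-0.135386))
       = 1.324641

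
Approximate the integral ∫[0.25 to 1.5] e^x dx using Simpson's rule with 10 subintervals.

f(x) = e^x
a = 0.25, b = 1.5, n = 10
h = (b - a)/n = 0.125000

Simpson's rule: (h/3)[f(x₀) + 4f(x₁) + 2f(x₂) + ... + f(xₙ)]

x_0 = 0.2500, f(x_0) = 1.284025, coefficient = 1
x_1 = 0.3750, f(x_1) = 1.454991, coefficient = 4
x_2 = 0.5000, f(x_2) = 1.648721, coefficient = 2
x_3 = 0.6250, f(x_3) = 1.868246, coefficient = 4
x_4 = 0.7500, f(x_4) = 2.117000, coefficient = 2
x_5 = 0.8750, f(x_5) = 2.398875, coefficient = 4
x_6 = 1.0000, f(x_6) = 2.718282, coefficient = 2
x_7 = 1.1250, f(x_7) = 3.080217, coefficient = 4
x_8 = 1.2500, f(x_8) = 3.490343, coefficient = 2
x_9 = 1.3750, f(x_9) = 3.955077, coefficient = 4
x_10 = 1.5000, f(x_10) = 4.481689, coefficient = 1

I ≈ (0.125000/3) × 76.744032 = 3.197668
Exact value: 3.197664
Error: 0.000004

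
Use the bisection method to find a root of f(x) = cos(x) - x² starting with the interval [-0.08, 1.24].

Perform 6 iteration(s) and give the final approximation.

f(x) = cos(x) - x²
Initial interval: [-0.08, 1.24]

Iteration 1:
  c_1 = (-0.080000 + 1.240000)/2 = 0.580000
  f(c_1) = f(0.580000) = 0.500063
  f(a) × f(c) ≥ 0, new interval: [0.580000, 1.240000]
Iteration 2:
  c_2 = (0.580000 + 1.240000)/2 = 0.910000
  f(c_2) = f(0.910000) = -0.214354
  f(a) × f(c) < 0, new interval: [0.580000, 0.910000]
Iteration 3:
  c_3 = (0.580000 + 0.910000)/2 = 0.745000
  f(c_3) = f(0.745000) = 0.180063
  f(a) × f(c) ≥ 0, new interval: [0.745000, 0.910000]
Iteration 4:
  c_4 = (0.745000 + 0.910000)/2 = 0.827500
  f(c_4) = f(0.827500) = -0.008038
  f(a) × f(c) < 0, new interval: [0.745000, 0.827500]
Iteration 5:
  c_5 = (0.745000 + 0.827500)/2 = 0.786250
  f(c_5) = f(0.786250) = 0.088315
  f(a) × f(c) ≥ 0, new interval: [0.786250, 0.827500]
Iteration 6:
  c_6 = (0.786250 + 0.827500)/2 = 0.806875
  f(c_6) = f(0.806875) = 0.040711
  f(a) × f(c) ≥ 0, new interval: [0.806875, 0.827500]

After 6 iteration(s), the approximation is c_6 = 0.806875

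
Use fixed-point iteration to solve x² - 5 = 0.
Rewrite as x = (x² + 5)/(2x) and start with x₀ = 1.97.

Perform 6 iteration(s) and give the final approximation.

Equation: x² - 5 = 0
Fixed-point form: x = (x² + 5)/(2x)
x₀ = 1.97

x_1 = g(1.970000) = 2.254036
x_2 = g(2.254036) = 2.236140
x_3 = g(2.236140) = 2.236068
x_4 = g(2.236068) = 2.236068
x_5 = g(2.236068) = 2.236068
x_6 = g(2.236068) = 2.236068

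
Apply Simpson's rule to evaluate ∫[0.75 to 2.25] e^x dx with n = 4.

f(x) = e^x
a = 0.75, b = 2.25, n = 4
h = (b - a)/n = 0.375000

Simpson's rule: (h/3)[f(x₀) + 4f(x₁) + 2f(x₂) + ... + f(xₙ)]

x_0 = 0.7500, f(x_0) = 2.117000, coefficient = 1
x_1 = 1.1250, f(x_1) = 3.080217, coefficient = 4
x_2 = 1.5000, f(x_2) = 4.481689, coefficient = 2
x_3 = 1.8750, f(x_3) = 6.520819, coefficient = 4
x_4 = 2.2500, f(x_4) = 9.487736, coefficient = 1

I ≈ (0.375000/3) × 58.972258 = 7.371532
Exact value: 7.370736
Error: 0.000796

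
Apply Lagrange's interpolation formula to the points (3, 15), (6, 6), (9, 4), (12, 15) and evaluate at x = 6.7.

Lagrange interpolation formula:
P(x) = Σ yᵢ × Lᵢ(x)
where Lᵢ(x) = Π_{j≠i} (x - xⱼ)/(xᵢ - xⱼ)

L_0(6.7) = (6.7 - 6)/(3 - 6) × (6.7 - 9)/(3 - 9) × (6.7 - 12)/(3 - 12) = -0.052673
L_1(6.7) = (6.7 - 3)/(6 - 3) × (6.7 - 9)/(6 - 9) × (6.7 - 12)/(6 - 12) = 0.835241
L_2(6.7) = (6.7 - 3)/(9 - 3) × (6.7 - 6)/(9 - 6) × (6.7 - 12)/(9 - 12) = 0.254204
L_3(6.7) = (6.7 - 3)/(12 - 3) × (6.7 - 6)/(12 - 6) × (6.7 - 9)/(12 - 9) = -0.036772

P(6.7) = 15×L_0(6.7) + 6×L_1(6.7) + 4×L_2(6.7) + 15×L_3(6.7)
P(6.7) = 4.686593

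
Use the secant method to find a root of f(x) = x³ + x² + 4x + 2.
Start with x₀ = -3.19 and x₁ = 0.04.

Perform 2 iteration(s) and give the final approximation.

f(x) = x³ + x² + 4x + 2
x₀ = -3.19, x₁ = 0.04

Secant formula: x_{n+1} = x_n - f(x_n)(x_n - x_{n-1})/(f(x_n) - f(x_{n-1}))

Iteration 1:
  f(-3.190000) = -33.045659
  f(0.040000) = 2.161664
  x_2 = 0.040000 - 2.161664×(0.040000 - (-3.190000))/(2.161664 - (-33.045659))
       = -0.158316
Iteration 2:
  f(0.040000) = 2.161664
  f(-0.158316) = 1.387832
  x_3 = -0.158316 - 1.387832×(-0.158316 - 0.040000)/(1.387832 - 2.161664)
       = -0.513987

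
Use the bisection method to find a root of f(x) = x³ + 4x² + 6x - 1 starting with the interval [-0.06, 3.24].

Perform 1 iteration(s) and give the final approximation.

f(x) = x³ + 4x² + 6x - 1
Initial interval: [-0.06, 3.24]

Iteration 1:
  c_1 = (-0.060000 + 3.240000)/2 = 1.590000
  f(c_1) = f(1.590000) = 22.672079
  f(a) × f(c) < 0, new interval: [-0.060000, 1.590000]

After 1 iteration(s), the approximation is c_1 = 1.590000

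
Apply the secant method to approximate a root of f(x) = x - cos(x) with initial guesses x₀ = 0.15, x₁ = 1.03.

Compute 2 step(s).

f(x) = x - cos(x)
x₀ = 0.15, x₁ = 1.03

Secant formula: x_{n+1} = x_n - f(x_n)(x_n - x_{n-1})/(f(x_n) - f(x_{n-1}))

Iteration 1:
  f(0.150000) = -0.838771
  f(1.030000) = 0.515181
  x_2 = 1.030000 - 0.515181×(1.030000 - 0.150000)/(0.515181 - (-0.838771))
       = 0.695158
Iteration 2:
  f(1.030000) = 0.515181
  f(0.695158) = -0.072794
  x_3 = 0.695158 - (-0.072794)×(0.695158 - 1.030000)/(-0.072794 - 0.515181)
       = 0.736613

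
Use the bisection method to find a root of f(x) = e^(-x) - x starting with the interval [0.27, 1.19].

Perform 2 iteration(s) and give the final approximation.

f(x) = e^(-x) - x
Initial interval: [0.27, 1.19]

Iteration 1:
  c_1 = (0.270000 + 1.190000)/2 = 0.730000
  f(c_1) = f(0.730000) = -0.248091
  f(a) × f(c) < 0, new interval: [0.270000, 0.730000]
Iteration 2:
  c_2 = (0.270000 + 0.730000)/2 = 0.500000
  f(c_2) = f(0.500000) = 0.106531
  f(a) × f(c) ≥ 0, new interval: [0.500000, 0.730000]

After 2 iteration(s), the approximation is c_2 = 0.500000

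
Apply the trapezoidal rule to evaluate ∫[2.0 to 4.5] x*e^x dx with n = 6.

f(x) = x*e^x
a = 2.0, b = 4.5, n = 6
h = (b - a)/n = 0.416667

Trapezoidal rule: (h/2)[f(x₀) + 2f(x₁) + 2f(x₂) + ... + f(xₙ)]

x_0 = 2.0000, f(x_0) = 14.778112, coefficient = 1
x_1 = 2.4167, f(x_1) = 27.087053, coefficient = 2
x_2 = 2.8333, f(x_2) = 48.172446, coefficient = 2
x_3 = 3.2500, f(x_3) = 83.818605, coefficient = 2
x_4 = 3.6667, f(x_4) = 143.444708, coefficient = 2
x_5 = 4.0833, f(x_5) = 242.317047, coefficient = 2
x_6 = 4.5000, f(x_6) = 405.077091, coefficient = 1

I ≈ (0.416667/2) × 1509.534921 = 314.486442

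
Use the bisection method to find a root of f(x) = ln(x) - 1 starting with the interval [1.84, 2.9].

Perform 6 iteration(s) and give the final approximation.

f(x) = ln(x) - 1
Initial interval: [1.84, 2.9]

Iteration 1:
  c_1 = (1.840000 + 2.900000)/2 = 2.370000
  f(c_1) = f(2.370000) = -0.137110
  f(a) × f(c) ≥ 0, new interval: [2.370000, 2.900000]
Iteration 2:
  c_2 = (2.370000 + 2.900000)/2 = 2.635000
  f(c_2) = f(2.635000) = -0.031117
  f(a) × f(c) ≥ 0, new interval: [2.635000, 2.900000]
Iteration 3:
  c_3 = (2.635000 + 2.900000)/2 = 2.767500
  f(c_3) = f(2.767500) = 0.017944
  f(a) × f(c) < 0, new interval: [2.635000, 2.767500]
Iteration 4:
  c_4 = (2.635000 + 2.767500)/2 = 2.701250
  f(c_4) = f(2.701250) = -0.006285
  f(a) × f(c) ≥ 0, new interval: [2.701250, 2.767500]
Iteration 5:
  c_5 = (2.701250 + 2.767500)/2 = 2.734375
  f(c_5) = f(2.734375) = 0.005903
  f(a) × f(c) < 0, new interval: [2.701250, 2.734375]
Iteration 6:
  c_6 = (2.701250 + 2.734375)/2 = 2.717812
  f(c_6) = f(2.717812) = -0.000173
  f(a) × f(c) ≥ 0, new interval: [2.717812, 2.734375]

After 6 iteration(s), the approximation is c_6 = 2.717812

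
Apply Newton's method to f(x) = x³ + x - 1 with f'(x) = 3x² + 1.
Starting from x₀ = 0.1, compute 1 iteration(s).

f(x) = x³ + x - 1
f'(x) = 3x² + 1
x₀ = 0.1

Newton-Raphson formula: x_{n+1} = x_n - f(x_n)/f'(x_n)

Iteration 1:
  f(0.100000) = -0.899000
  f'(0.100000) = 1.030000
  x_1 = 0.100000 - (-0.899000)/1.030000 = 0.972816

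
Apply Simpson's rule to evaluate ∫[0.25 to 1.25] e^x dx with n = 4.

f(x) = e^x
a = 0.25, b = 1.25, n = 4
h = (b - a)/n = 0.250000

Simpson's rule: (h/3)[f(x₀) + 4f(x₁) + 2f(x₂) + ... + f(xₙ)]

x_0 = 0.2500, f(x_0) = 1.284025, coefficient = 1
x_1 = 0.5000, f(x_1) = 1.648721, coefficient = 4
x_2 = 0.7500, f(x_2) = 2.117000, coefficient = 2
x_3 = 1.0000, f(x_3) = 2.718282, coefficient = 4
x_4 = 1.2500, f(x_4) = 3.490343, coefficient = 1

I ≈ (0.250000/3) × 26.476381 = 2.206365
Exact value: 2.206318
Error: 0.000048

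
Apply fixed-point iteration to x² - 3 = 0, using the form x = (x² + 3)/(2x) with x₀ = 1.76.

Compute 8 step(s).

Equation: x² - 3 = 0
Fixed-point form: x = (x² + 3)/(2x)
x₀ = 1.76

x_1 = g(1.760000) = 1.732273
x_2 = g(1.732273) = 1.732051
x_3 = g(1.732051) = 1.732051
x_4 = g(1.732051) = 1.732051
x_5 = g(1.732051) = 1.732051
x_6 = g(1.732051) = 1.732051
x_7 = g(1.732051) = 1.732051
x_8 = g(1.732051) = 1.732051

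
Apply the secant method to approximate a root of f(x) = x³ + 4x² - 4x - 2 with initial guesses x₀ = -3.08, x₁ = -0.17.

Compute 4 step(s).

f(x) = x³ + 4x² - 4x - 2
x₀ = -3.08, x₁ = -0.17

Secant formula: x_{n+1} = x_n - f(x_n)(x_n - x_{n-1})/(f(x_n) - f(x_{n-1}))

Iteration 1:
  f(-3.080000) = 19.047488
  f(-0.170000) = -1.209313
  x_2 = -0.170000 - (-1.209313)×(-0.170000 - (-3.080000))/(-1.209313 - 19.047488)
       = -0.343724
Iteration 2:
  f(-0.170000) = -1.209313
  f(-0.343724) = -0.193126
  x_3 = -0.343724 - (-0.193126)×(-0.343724 - (-0.170000))/(-0.193126 - (-1.209313))
       = -0.376741
Iteration 3:
  f(-0.343724) = -0.193126
  f(-0.376741) = 0.021225
  x_4 = -0.376741 - 0.021225×(-0.376741 - (-0.343724))/(0.021225 - (-0.193126))
       = -0.373471
Iteration 4:
  f(-0.376741) = 0.021225
  f(-0.373471) = -0.000283
  x_5 = -0.373471 - (-0.000283)×(-0.373471 - (-0.376741))/(-0.000283 - 0.021225)
       = -0.373514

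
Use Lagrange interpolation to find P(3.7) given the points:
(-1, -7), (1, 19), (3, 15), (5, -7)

Lagrange interpolation formula:
P(x) = Σ yᵢ × Lᵢ(x)
where Lᵢ(x) = Π_{j≠i} (x - xⱼ)/(xᵢ - xⱼ)

L_0(3.7) = (3.7 - 1)/(-1 - 1) × (3.7 - 3)/(-1 - 3) × (3.7 - 5)/(-1 - 5) = 0.051188
L_1(3.7) = (3.7 - (-1))/(1 - (-1)) × (3.7 - 3)/(1 - 3) × (3.7 - 5)/(1 - 5) = -0.267313
L_2(3.7) = (3.7 - (-1))/(3 - (-1)) × (3.7 - 1)/(3 - 1) × (3.7 - 5)/(3 - 5) = 1.031062
L_3(3.7) = (3.7 - (-1))/(5 - (-1)) × (3.7 - 1)/(5 - 1) × (3.7 - 3)/(5 - 3) = 0.185063

P(3.7) = (-7)×L_0(3.7) + 19×L_1(3.7) + 15×L_2(3.7) + (-7)×L_3(3.7)
P(3.7) = 8.733250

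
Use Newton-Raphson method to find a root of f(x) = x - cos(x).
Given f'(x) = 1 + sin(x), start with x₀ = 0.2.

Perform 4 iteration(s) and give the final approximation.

f(x) = x - cos(x)
f'(x) = 1 + sin(x)
x₀ = 0.2

Newton-Raphson formula: x_{n+1} = x_n - f(x_n)/f'(x_n)

Iteration 1:
  f(0.200000) = -0.780067
  f'(0.200000) = 1.198669
  x_1 = 0.200000 - (-0.780067)/1.198669 = 0.850777
Iteration 2:
  f(0.850777) = 0.191378
  f'(0.850777) = 1.751793
  x_2 = 0.850777 - 0.191378/1.751793 = 0.741530
Iteration 3:
  f(0.741530) = 0.004094
  f'(0.741530) = 1.675417
  x_3 = 0.741530 - 0.004094/1.675417 = 0.739086
Iteration 4:
  f(0.739086) = 0.000002
  f'(0.739086) = 1.673613
  x_4 = 0.739086 - 0.000002/1.673613 = 0.739085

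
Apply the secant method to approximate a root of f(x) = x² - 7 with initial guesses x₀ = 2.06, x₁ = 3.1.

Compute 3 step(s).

f(x) = x² - 7
x₀ = 2.06, x₁ = 3.1

Secant formula: x_{n+1} = x_n - f(x_n)(x_n - x_{n-1})/(f(x_n) - f(x_{n-1}))

Iteration 1:
  f(2.060000) = -2.756400
  f(3.100000) = 2.610000
  x_2 = 3.100000 - 2.610000×(3.100000 - 2.060000)/(2.610000 - (-2.756400))
       = 2.594186
Iteration 2:
  f(3.100000) = 2.610000
  f(2.594186) = -0.270199
  x_3 = 2.594186 - (-0.270199)×(2.594186 - 3.100000)/(-0.270199 - 2.610000)
       = 2.641638
Iteration 3:
  f(2.594186) = -0.270199
  f(2.641638) = -0.021750
  x_4 = 2.641638 - (-0.021750)×(2.641638 - 2.594186)/(-0.021750 - (-0.270199))
       = 2.645792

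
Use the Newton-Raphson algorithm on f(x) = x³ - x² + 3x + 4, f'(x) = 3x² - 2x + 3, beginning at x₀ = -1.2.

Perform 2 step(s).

f(x) = x³ - x² + 3x + 4
f'(x) = 3x² - 2x + 3
x₀ = -1.2

Newton-Raphson formula: x_{n+1} = x_n - f(x_n)/f'(x_n)

Iteration 1:
  f(-1.200000) = -2.768000
  f'(-1.200000) = 9.720000
  x_1 = -1.200000 - (-2.768000)/9.720000 = -0.915226
Iteration 2:
  f(-0.915226) = -0.349948
  f'(-0.915226) = 7.343370
  x_2 = -0.915226 - (-0.349948)/7.343370 = -0.867571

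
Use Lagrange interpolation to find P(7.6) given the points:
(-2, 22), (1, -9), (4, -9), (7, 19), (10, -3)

Lagrange interpolation formula:
P(x) = Σ yᵢ × Lᵢ(x)
where Lᵢ(x) = Π_{j≠i} (x - xⱼ)/(xᵢ - xⱼ)

L_0(7.6) = (7.6 - 1)/(-2 - 1) × (7.6 - 4)/(-2 - 4) × (7.6 - 7)/(-2 - 7) × (7.6 - 10)/(-2 - 10) = -0.017600
L_1(7.6) = (7.6 - (-2))/(1 - (-2)) × (7.6 - 4)/(1 - 4) × (7.6 - 7)/(1 - 7) × (7.6 - 10)/(1 - 10) = 0.102400
L_2(7.6) = (7.6 - (-2))/(4 - (-2)) × (7.6 - 1)/(4 - 1) × (7.6 - 7)/(4 - 7) × (7.6 - 10)/(4 - 10) = -0.281600
L_3(7.6) = (7.6 - (-2))/(7 - (-2)) × (7.6 - 1)/(7 - 1) × (7.6 - 4)/(7 - 4) × (7.6 - 10)/(7 - 10) = 1.126400
L_4(7.6) = (7.6 - (-2))/(10 - (-2)) × (7.6 - 1)/(10 - 1) × (7.6 - 4)/(10 - 4) × (7.6 - 7)/(10 - 7) = 0.070400

P(7.6) = 22×L_0(7.6) + (-9)×L_1(7.6) + (-9)×L_2(7.6) + 19×L_3(7.6) + (-3)×L_4(7.6)
P(7.6) = 22.416000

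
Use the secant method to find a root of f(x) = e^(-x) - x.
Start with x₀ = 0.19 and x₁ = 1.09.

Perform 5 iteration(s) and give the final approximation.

f(x) = e^(-x) - x
x₀ = 0.19, x₁ = 1.09

Secant formula: x_{n+1} = x_n - f(x_n)(x_n - x_{n-1})/(f(x_n) - f(x_{n-1}))

Iteration 1:
  f(0.190000) = 0.636959
  f(1.090000) = -0.753784
  x_2 = 1.090000 - (-0.753784)×(1.090000 - 0.190000)/(-0.753784 - 0.636959)
       = 0.602199
Iteration 2:
  f(1.090000) = -0.753784
  f(0.602199) = -0.054593
  x_3 = 0.602199 - (-0.054593)×(0.602199 - 1.090000)/(-0.054593 - (-0.753784))
       = 0.564111
Iteration 3:
  f(0.602199) = -0.054593
  f(0.564111) = 0.004754
  x_4 = 0.564111 - 0.004754×(0.564111 - 0.602199)/(0.004754 - (-0.054593))
       = 0.567162
Iteration 4:
  f(0.564111) = 0.004754
  f(0.567162) = -0.000030
  x_5 = 0.567162 - (-0.000030)×(0.567162 - 0.564111)/(-0.000030 - 0.004754)
       = 0.567143
Iteration 5:
  f(0.567162) = -0.000030
  f(0.567143) = 0.000000
  x_6 = 0.567143 - 0.000000×(0.567143 - 0.567162)/(0.000000 - (-0.000030))
       = 0.567143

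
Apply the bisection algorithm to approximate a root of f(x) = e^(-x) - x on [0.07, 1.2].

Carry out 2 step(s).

f(x) = e^(-x) - x
Initial interval: [0.07, 1.2]

Iteration 1:
  c_1 = (0.070000 + 1.200000)/2 = 0.635000
  f(c_1) = f(0.635000) = -0.105065
  f(a) × f(c) < 0, new interval: [0.070000, 0.635000]
Iteration 2:
  c_2 = (0.070000 + 0.635000)/2 = 0.352500
  f(c_2) = f(0.352500) = 0.350429
  f(a) × f(c) ≥ 0, new interval: [0.352500, 0.635000]

After 2 iteration(s), the approximation is c_2 = 0.352500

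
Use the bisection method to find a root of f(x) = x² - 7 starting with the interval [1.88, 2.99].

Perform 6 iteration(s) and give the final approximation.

f(x) = x² - 7
Initial interval: [1.88, 2.99]

Iteration 1:
  c_1 = (1.880000 + 2.990000)/2 = 2.435000
  f(c_1) = f(2.435000) = -1.070775
  f(a) × f(c) ≥ 0, new interval: [2.435000, 2.990000]
Iteration 2:
  c_2 = (2.435000 + 2.990000)/2 = 2.712500
  f(c_2) = f(2.712500) = 0.357656
  f(a) × f(c) < 0, new interval: [2.435000, 2.712500]
Iteration 3:
  c_3 = (2.435000 + 2.712500)/2 = 2.573750
  f(c_3) = f(2.573750) = -0.375811
  f(a) × f(c) ≥ 0, new interval: [2.573750, 2.712500]
Iteration 4:
  c_4 = (2.573750 + 2.712500)/2 = 2.643125
  f(c_4) = f(2.643125) = -0.013890
  f(a) × f(c) ≥ 0, new interval: [2.643125, 2.712500]
Iteration 5:
  c_5 = (2.643125 + 2.712500)/2 = 2.677813
  f(c_5) = f(2.677813) = 0.170680
  f(a) × f(c) < 0, new interval: [2.643125, 2.677813]
Iteration 6:
  c_6 = (2.643125 + 2.677813)/2 = 2.660469
  f(c_6) = f(2.660469) = 0.078094
  f(a) × f(c) < 0, new interval: [2.643125, 2.660469]

After 6 iteration(s), the approximation is c_6 = 2.660469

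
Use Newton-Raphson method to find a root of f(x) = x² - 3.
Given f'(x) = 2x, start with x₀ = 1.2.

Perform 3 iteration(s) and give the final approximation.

f(x) = x² - 3
f'(x) = 2x
x₀ = 1.2

Newton-Raphson formula: x_{n+1} = x_n - f(x_n)/f'(x_n)

Iteration 1:
  f(1.200000) = -1.560000
  f'(1.200000) = 2.400000
  x_1 = 1.200000 - (-1.560000)/2.400000 = 1.850000
Iteration 2:
  f(1.850000) = 0.422500
  f'(1.850000) = 3.700000
  x_2 = 1.850000 - 0.422500/3.700000 = 1.735811
Iteration 3:
  f(1.735811) = 0.013039
  f'(1.735811) = 3.471622
  x_3 = 1.735811 - 0.013039/3.471622 = 1.732055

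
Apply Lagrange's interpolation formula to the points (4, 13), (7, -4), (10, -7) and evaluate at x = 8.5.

Lagrange interpolation formula:
P(x) = Σ yᵢ × Lᵢ(x)
where Lᵢ(x) = Π_{j≠i} (x - xⱼ)/(xᵢ - xⱼ)

L_0(8.5) = (8.5 - 7)/(4 - 7) × (8.5 - 10)/(4 - 10) = -0.125000
L_1(8.5) = (8.5 - 4)/(7 - 4) × (8.5 - 10)/(7 - 10) = 0.750000
L_2(8.5) = (8.5 - 4)/(10 - 4) × (8.5 - 7)/(10 - 7) = 0.375000

P(8.5) = 13×L_0(8.5) + (-4)×L_1(8.5) + (-7)×L_2(8.5)
P(8.5) = -7.250000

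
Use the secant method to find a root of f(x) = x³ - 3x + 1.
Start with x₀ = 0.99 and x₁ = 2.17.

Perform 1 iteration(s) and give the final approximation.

f(x) = x³ - 3x + 1
x₀ = 0.99, x₁ = 2.17

Secant formula: x_{n+1} = x_n - f(x_n)(x_n - x_{n-1})/(f(x_n) - f(x_{n-1}))

Iteration 1:
  f(0.990000) = -0.999701
  f(2.170000) = 4.708313
  x_2 = 2.170000 - 4.708313×(2.170000 - 0.990000)/(4.708313 - (-0.999701))
       = 1.196665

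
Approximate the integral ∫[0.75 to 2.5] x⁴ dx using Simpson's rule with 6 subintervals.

f(x) = x⁴
a = 0.75, b = 2.5, n = 6
h = (b - a)/n = 0.291667

Simpson's rule: (h/3)[f(x₀) + 4f(x₁) + 2f(x₂) + ... + f(xₙ)]

x_0 = 0.7500, f(x_0) = 0.316406, coefficient = 1
x_1 = 1.0417, f(x_1) = 1.177376, coefficient = 4
x_2 = 1.3333, f(x_2) = 3.160494, coefficient = 2
x_3 = 1.6250, f(x_3) = 6.972900, coefficient = 4
x_4 = 1.9167, f(x_4) = 13.495419, coefficient = 2
x_5 = 2.2083, f(x_5) = 23.782555, coefficient = 4
x_6 = 2.5000, f(x_6) = 39.062500, coefficient = 1

I ≈ (0.291667/3) × 200.422056 = 19.485478
Exact value: 19.483789
Error: 0.001689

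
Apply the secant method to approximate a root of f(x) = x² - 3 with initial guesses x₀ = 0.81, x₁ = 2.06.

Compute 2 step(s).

f(x) = x² - 3
x₀ = 0.81, x₁ = 2.06

Secant formula: x_{n+1} = x_n - f(x_n)(x_n - x_{n-1})/(f(x_n) - f(x_{n-1}))

Iteration 1:
  f(0.810000) = -2.343900
  f(2.060000) = 1.243600
  x_2 = 2.060000 - 1.243600×(2.060000 - 0.810000)/(1.243600 - (-2.343900))
       = 1.626690
Iteration 2:
  f(2.060000) = 1.243600
  f(1.626690) = -0.353880
  x_3 = 1.626690 - (-0.353880)×(1.626690 - 2.060000)/(-0.353880 - 1.243600)
       = 1.722678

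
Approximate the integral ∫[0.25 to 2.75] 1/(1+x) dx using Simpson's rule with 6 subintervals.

f(x) = 1/(1+x)
a = 0.25, b = 2.75, n = 6
h = (b - a)/n = 0.416667

Simpson's rule: (h/3)[f(x₀) + 4f(x₁) + 2f(x₂) + ... + f(xₙ)]

x_0 = 0.2500, f(x_0) = 0.800000, coefficient = 1
x_1 = 0.6667, f(x_1) = 0.600000, coefficient = 4
x_2 = 1.0833, f(x_2) = 0.480000, coefficient = 2
x_3 = 1.5000, f(x_3) = 0.400000, coefficient = 4
x_4 = 1.9167, f(x_4) = 0.342857, coefficient = 2
x_5 = 2.3333, f(x_5) = 0.300000, coefficient = 4
x_6 = 2.7500, f(x_6) = 0.266667, coefficient = 1

I ≈ (0.416667/3) × 7.912381 = 1.098942
Exact value: 1.098612
Error: 0.000330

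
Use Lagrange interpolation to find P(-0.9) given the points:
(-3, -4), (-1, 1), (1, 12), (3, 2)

Lagrange interpolation formula:
P(x) = Σ yᵢ × Lᵢ(x)
where Lᵢ(x) = Π_{j≠i} (x - xⱼ)/(xᵢ - xⱼ)

L_0(-0.9) = (-0.9 - (-1))/(-3 - (-1)) × (-0.9 - 1)/(-3 - 1) × (-0.9 - 3)/(-3 - 3) = -0.015437
L_1(-0.9) = (-0.9 - (-3))/(-1 - (-3)) × (-0.9 - 1)/(-1 - 1) × (-0.9 - 3)/(-1 - 3) = 0.972562
L_2(-0.9) = (-0.9 - (-3))/(1 - (-3)) × (-0.9 - (-1))/(1 - (-1)) × (-0.9 - 3)/(1 - 3) = 0.051187
L_3(-0.9) = (-0.9 - (-3))/(3 - (-3)) × (-0.9 - (-1))/(3 - (-1)) × (-0.9 - 1)/(3 - 1) = -0.008312

P(-0.9) = (-4)×L_0(-0.9) + 1×L_1(-0.9) + 12×L_2(-0.9) + 2×L_3(-0.9)
P(-0.9) = 1.631937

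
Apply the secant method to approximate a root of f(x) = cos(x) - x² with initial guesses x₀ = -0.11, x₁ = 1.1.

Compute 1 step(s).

f(x) = cos(x) - x²
x₀ = -0.11, x₁ = 1.1

Secant formula: x_{n+1} = x_n - f(x_n)(x_n - x_{n-1})/(f(x_n) - f(x_{n-1}))

Iteration 1:
  f(-0.110000) = 0.981856
  f(1.100000) = -0.756404
  x_2 = 1.100000 - (-0.756404)×(1.100000 - (-0.110000))/(-0.756404 - 0.981856)
       = 0.573468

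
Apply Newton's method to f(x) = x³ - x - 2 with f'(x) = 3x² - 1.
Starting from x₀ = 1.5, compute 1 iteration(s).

f(x) = x³ - x - 2
f'(x) = 3x² - 1
x₀ = 1.5

Newton-Raphson formula: x_{n+1} = x_n - f(x_n)/f'(x_n)

Iteration 1:
  f(1.500000) = -0.125000
  f'(1.500000) = 5.750000
  x_1 = 1.500000 - (-0.125000)/5.750000 = 1.521739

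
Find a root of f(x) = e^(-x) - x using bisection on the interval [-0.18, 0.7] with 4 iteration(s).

f(x) = e^(-x) - x
Initial interval: [-0.18, 0.7]

Iteration 1:
  c_1 = (-0.180000 + 0.700000)/2 = 0.260000
  f(c_1) = f(0.260000) = 0.511052
  f(a) × f(c) ≥ 0, new interval: [0.260000, 0.700000]
Iteration 2:
  c_2 = (0.260000 + 0.700000)/2 = 0.480000
  f(c_2) = f(0.480000) = 0.138783
  f(a) × f(c) ≥ 0, new interval: [0.480000, 0.700000]
Iteration 3:
  c_3 = (0.480000 + 0.700000)/2 = 0.590000
  f(c_3) = f(0.590000) = -0.035673
  f(a) × f(c) < 0, new interval: [0.480000, 0.590000]
Iteration 4:
  c_4 = (0.480000 + 0.590000)/2 = 0.535000
  f(c_4) = f(0.535000) = 0.050669
  f(a) × f(c) ≥ 0, new interval: [0.535000, 0.590000]

After 4 iteration(s), the approximation is c_4 = 0.535000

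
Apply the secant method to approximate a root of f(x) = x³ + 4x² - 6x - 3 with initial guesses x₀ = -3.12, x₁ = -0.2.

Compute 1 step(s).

f(x) = x³ + 4x² - 6x - 3
x₀ = -3.12, x₁ = -0.2

Secant formula: x_{n+1} = x_n - f(x_n)(x_n - x_{n-1})/(f(x_n) - f(x_{n-1}))

Iteration 1:
  f(-3.120000) = 24.286272
  f(-0.200000) = -1.648000
  x_2 = -0.200000 - (-1.648000)×(-0.200000 - (-3.120000))/(-1.648000 - 24.286272)
       = -0.385552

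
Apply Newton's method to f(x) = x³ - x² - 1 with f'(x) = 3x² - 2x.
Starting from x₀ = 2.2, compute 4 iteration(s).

f(x) = x³ - x² - 1
f'(x) = 3x² - 2x
x₀ = 2.2

Newton-Raphson formula: x_{n+1} = x_n - f(x_n)/f'(x_n)

Iteration 1:
  f(2.200000) = 4.808000
  f'(2.200000) = 10.120000
  x_1 = 2.200000 - 4.808000/10.120000 = 1.724901
Iteration 2:
  f(1.724901) = 1.156787
  f'(1.724901) = 5.476050
  x_2 = 1.724901 - 1.156787/5.476050 = 1.513656
Iteration 3:
  f(1.513656) = 0.176867
  f'(1.513656) = 3.846154
  x_3 = 1.513656 - 0.176867/3.846154 = 1.467671
Iteration 4:
  f(1.467671) = 0.007391
  f'(1.467671) = 3.526833
  x_4 = 1.467671 - 0.007391/3.526833 = 1.465575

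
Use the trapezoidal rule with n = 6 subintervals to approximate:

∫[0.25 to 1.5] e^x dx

f(x) = e^x
a = 0.25, b = 1.5, n = 6
h = (b - a)/n = 0.208333

Trapezoidal rule: (h/2)[f(x₀) + 2f(x₁) + 2f(x₂) + ... + f(xₙ)]

x_0 = 0.2500, f(x_0) = 1.284025, coefficient = 1
x_1 = 0.4583, f(x_1) = 1.581436, coefficient = 2
x_2 = 0.6667, f(x_2) = 1.947734, coefficient = 2
x_3 = 0.8750, f(x_3) = 2.398875, coefficient = 2
x_4 = 1.0833, f(x_4) = 2.954512, coefficient = 2
x_5 = 1.2917, f(x_5) = 3.638846, coefficient = 2
x_6 = 1.5000, f(x_6) = 4.481689, coefficient = 1

I ≈ (0.208333/2) × 30.808521 = 3.209221
Exact value: 3.197664
Error: 0.011557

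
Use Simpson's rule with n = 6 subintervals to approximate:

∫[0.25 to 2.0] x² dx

f(x) = x²
a = 0.25, b = 2.0, n = 6
h = (b - a)/n = 0.291667

Simpson's rule: (h/3)[f(x₀) + 4f(x₁) + 2f(x₂) + ... + f(xₙ)]

x_0 = 0.2500, f(x_0) = 0.062500, coefficient = 1
x_1 = 0.5417, f(x_1) = 0.293403, coefficient = 4
x_2 = 0.8333, f(x_2) = 0.694444, coefficient = 2
x_3 = 1.1250, f(x_3) = 1.265625, coefficient = 4
x_4 = 1.4167, f(x_4) = 2.006944, coefficient = 2
x_5 = 1.7083, f(x_5) = 2.918403, coefficient = 4
x_6 = 2.0000, f(x_6) = 4.000000, coefficient = 1

I ≈ (0.291667/3) × 27.375000 = 2.661458
Exact value: 2.661458
Error: 0.000000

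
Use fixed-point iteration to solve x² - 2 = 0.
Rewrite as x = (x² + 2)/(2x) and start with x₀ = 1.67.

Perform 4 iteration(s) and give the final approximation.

Equation: x² - 2 = 0
Fixed-point form: x = (x² + 2)/(2x)
x₀ = 1.67

x_1 = g(1.670000) = 1.433802
x_2 = g(1.433802) = 1.414347
x_3 = g(1.414347) = 1.414214
x_4 = g(1.414214) = 1.414214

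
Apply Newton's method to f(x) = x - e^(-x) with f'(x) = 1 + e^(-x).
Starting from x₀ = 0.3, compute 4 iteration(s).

f(x) = x - e^(-x)
f'(x) = 1 + e^(-x)
x₀ = 0.3

Newton-Raphson formula: x_{n+1} = x_n - f(x_n)/f'(x_n)

Iteration 1:
  f(0.300000) = -0.440818
  f'(0.300000) = 1.740818
  x_1 = 0.300000 - (-0.440818)/1.740818 = 0.553225
Iteration 2:
  f(0.553225) = -0.021868
  f'(0.553225) = 1.575092
  x_2 = 0.553225 - (-0.021868)/1.575092 = 0.567108
Iteration 3:
  f(0.567108) = -0.000055
  f'(0.567108) = 1.567163
  x_3 = 0.567108 - (-0.000055)/1.567163 = 0.567143
Iteration 4:
  f(0.567143) = 0.000000
  f'(0.567143) = 1.567143
  x_4 = 0.567143 - 0.000000/1.567143 = 0.567143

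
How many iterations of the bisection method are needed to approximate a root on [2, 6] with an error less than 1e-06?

We need (b-a)/2^n ≤ 1e-06
(6 - 2)/2^n ≤ 1e-06
4/2^n ≤ 1e-06
2^n ≥ 4000000
n ≥ log₂(4000000) = 21.93
n ≥ 22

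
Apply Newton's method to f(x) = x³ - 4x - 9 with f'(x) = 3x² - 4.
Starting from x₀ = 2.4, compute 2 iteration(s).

f(x) = x³ - 4x - 9
f'(x) = 3x² - 4
x₀ = 2.4

Newton-Raphson formula: x_{n+1} = x_n - f(x_n)/f'(x_n)

Iteration 1:
  f(2.400000) = -4.776000
  f'(2.400000) = 13.280000
  x_1 = 2.400000 - (-4.776000)/13.280000 = 2.759639
Iteration 2:
  f(2.759639) = 0.977763
  f'(2.759639) = 18.846815
  x_2 = 2.759639 - 0.977763/18.846815 = 2.707759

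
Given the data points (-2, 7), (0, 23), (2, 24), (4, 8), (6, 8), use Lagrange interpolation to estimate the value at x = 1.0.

Lagrange interpolation formula:
P(x) = Σ yᵢ × Lᵢ(x)
where Lᵢ(x) = Π_{j≠i} (x - xⱼ)/(xᵢ - xⱼ)

L_0(1.0) = (1.0 - 0)/(-2 - 0) × (1.0 - 2)/(-2 - 2) × (1.0 - 4)/(-2 - 4) × (1.0 - 6)/(-2 - 6) = -0.039062
L_1(1.0) = (1.0 - (-2))/(0 - (-2)) × (1.0 - 2)/(0 - 2) × (1.0 - 4)/(0 - 4) × (1.0 - 6)/(0 - 6) = 0.468750
L_2(1.0) = (1.0 - (-2))/(2 - (-2)) × (1.0 - 0)/(2 - 0) × (1.0 - 4)/(2 - 4) × (1.0 - 6)/(2 - 6) = 0.703125
L_3(1.0) = (1.0 - (-2))/(4 - (-2)) × (1.0 - 0)/(4 - 0) × (1.0 - 2)/(4 - 2) × (1.0 - 6)/(4 - 6) = -0.156250
L_4(1.0) = (1.0 - (-2))/(6 - (-2)) × (1.0 - 0)/(6 - 0) × (1.0 - 2)/(6 - 2) × (1.0 - 4)/(6 - 4) = 0.023438

P(1.0) = 7×L_0(1.0) + 23×L_1(1.0) + 24×L_2(1.0) + 8×L_3(1.0) + 8×L_4(1.0)
P(1.0) = 26.320312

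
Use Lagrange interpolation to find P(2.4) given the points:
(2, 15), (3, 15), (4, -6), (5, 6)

Lagrange interpolation formula:
P(x) = Σ yᵢ × Lᵢ(x)
where Lᵢ(x) = Π_{j≠i} (x - xⱼ)/(xᵢ - xⱼ)

L_0(2.4) = (2.4 - 3)/(2 - 3) × (2.4 - 4)/(2 - 4) × (2.4 - 5)/(2 - 5) = 0.416000
L_1(2.4) = (2.4 - 2)/(3 - 2) × (2.4 - 4)/(3 - 4) × (2.4 - 5)/(3 - 5) = 0.832000
L_2(2.4) = (2.4 - 2)/(4 - 2) × (2.4 - 3)/(4 - 3) × (2.4 - 5)/(4 - 5) = -0.312000
L_3(2.4) = (2.4 - 2)/(5 - 2) × (2.4 - 3)/(5 - 3) × (2.4 - 4)/(5 - 4) = 0.064000

P(2.4) = 15×L_0(2.4) + 15×L_1(2.4) + (-6)×L_2(2.4) + 6×L_3(2.4)
P(2.4) = 20.976000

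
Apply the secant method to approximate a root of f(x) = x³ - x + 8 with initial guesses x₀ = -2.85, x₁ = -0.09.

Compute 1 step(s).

f(x) = x³ - x + 8
x₀ = -2.85, x₁ = -0.09

Secant formula: x_{n+1} = x_n - f(x_n)(x_n - x_{n-1})/(f(x_n) - f(x_{n-1}))

Iteration 1:
  f(-2.850000) = -12.299125
  f(-0.090000) = 8.089271
  x_2 = -0.090000 - 8.089271×(-0.090000 - (-2.850000))/(8.089271 - (-12.299125))
       = -1.185054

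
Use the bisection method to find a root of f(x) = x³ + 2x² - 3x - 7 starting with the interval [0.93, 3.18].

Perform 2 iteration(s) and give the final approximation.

f(x) = x³ + 2x² - 3x - 7
Initial interval: [0.93, 3.18]

Iteration 1:
  c_1 = (0.930000 + 3.180000)/2 = 2.055000
  f(c_1) = f(2.055000) = 3.959366
  f(a) × f(c) < 0, new interval: [0.930000, 2.055000]
Iteration 2:
  c_2 = (0.930000 + 2.055000)/2 = 1.492500
  f(c_2) = f(1.492500) = -3.697760
  f(a) × f(c) ≥ 0, new interval: [1.492500, 2.055000]

After 2 iteration(s), the approximation is c_2 = 1.492500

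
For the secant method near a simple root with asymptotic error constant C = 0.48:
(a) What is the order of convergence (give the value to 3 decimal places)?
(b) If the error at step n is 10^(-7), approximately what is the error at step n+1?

(a) Secant method has superlinear convergence with order φ = (1+√5)/2 ≈ 1.618.
    This means |e_{n+1}| ≈ C|e_n|^1.618.

(b) With |e_n| = 10^(-7) and C = 0.48:
    |e_{n+1}| ≈ 0.48 × (10^(-7))^1.618 = 0.48 × 10^(-11.33)

(a) ≈ 1.618 (golden ratio); (b) |e_{n+1}| ≈ 2.265e-12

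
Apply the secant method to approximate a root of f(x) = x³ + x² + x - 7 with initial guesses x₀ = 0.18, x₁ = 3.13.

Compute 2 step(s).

f(x) = x³ + x² + x - 7
x₀ = 0.18, x₁ = 3.13

Secant formula: x_{n+1} = x_n - f(x_n)(x_n - x_{n-1})/(f(x_n) - f(x_{n-1}))

Iteration 1:
  f(0.180000) = -6.781768
  f(3.130000) = 36.591197
  x_2 = 3.130000 - 36.591197×(3.130000 - 0.180000)/(36.591197 - (-6.781768))
       = 0.641260
Iteration 2:
  f(3.130000) = 36.591197
  f(0.641260) = -5.683830
  x_3 = 0.641260 - (-5.683830)×(0.641260 - 3.130000)/(-5.683830 - 36.591197)
       = 0.975868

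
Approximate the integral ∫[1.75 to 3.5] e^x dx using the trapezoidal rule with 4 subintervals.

f(x) = e^x
a = 1.75, b = 3.5, n = 4
h = (b - a)/n = 0.437500

Trapezoidal rule: (h/2)[f(x₀) + 2f(x₁) + 2f(x₂) + ... + f(xₙ)]

x_0 = 1.7500, f(x_0) = 5.754603, coefficient = 1
x_1 = 2.1875, f(x_1) = 8.912903, coefficient = 2
x_2 = 2.6250, f(x_2) = 13.804574, coefficient = 2
x_3 = 3.0625, f(x_3) = 21.380943, coefficient = 2
x_4 = 3.5000, f(x_4) = 33.115452, coefficient = 1

I ≈ (0.437500/2) × 127.066894 = 27.795883
Exact value: 27.360849
Error: 0.435034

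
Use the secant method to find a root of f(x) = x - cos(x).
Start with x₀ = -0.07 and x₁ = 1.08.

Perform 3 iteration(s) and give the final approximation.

f(x) = x - cos(x)
x₀ = -0.07, x₁ = 1.08

Secant formula: x_{n+1} = x_n - f(x_n)(x_n - x_{n-1})/(f(x_n) - f(x_{n-1}))

Iteration 1:
  f(-0.070000) = -1.067551
  f(1.080000) = 0.608672
  x_2 = 1.080000 - 0.608672×(1.080000 - (-0.070000))/(0.608672 - (-1.067551))
       = 0.662411
Iteration 2:
  f(1.080000) = 0.608672
  f(0.662411) = -0.126101
  x_3 = 0.662411 - (-0.126101)×(0.662411 - 1.080000)/(-0.126101 - 0.608672)
       = 0.734077
Iteration 3:
  f(0.662411) = -0.126101
  f(0.734077) = -0.008372
  x_4 = 0.734077 - (-0.008372)×(0.734077 - 0.662411)/(-0.008372 - (-0.126101))
       = 0.739174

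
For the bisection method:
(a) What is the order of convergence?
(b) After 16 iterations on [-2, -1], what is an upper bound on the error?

(a) Bisection has linear (order 1) convergence; the error is halved each step.

(b) Error bound = (b-a)/2^n = (-1 - (-2))/2^{16}
    = 1/2^{16}

(a) 1 (linear); (b) error ≤ 1.53e-05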